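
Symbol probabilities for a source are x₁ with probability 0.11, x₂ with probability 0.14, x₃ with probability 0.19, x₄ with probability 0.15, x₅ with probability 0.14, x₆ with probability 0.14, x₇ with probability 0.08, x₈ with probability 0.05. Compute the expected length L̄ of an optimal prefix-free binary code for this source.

2.94 bits/symbol

Repeatedly combine the two least-probable nodes; the expected code length is the sum of the merged weights.
merge 1/20 + 2/25 → 13/100
merge 11/100 + 13/100 → 6/25
merge 7/50 + 7/50 → 7/25
merge 7/50 + 3/20 → 29/100
merge 19/100 + 6/25 → 43/100
merge 7/25 + 29/100 → 57/100
merge 43/100 + 57/100 → 1
L = 13/100 + 6/25 + 7/25 + 29/100 + 43/100 + 57/100 + 1 = 147/50 = 2.94 bits/symbol.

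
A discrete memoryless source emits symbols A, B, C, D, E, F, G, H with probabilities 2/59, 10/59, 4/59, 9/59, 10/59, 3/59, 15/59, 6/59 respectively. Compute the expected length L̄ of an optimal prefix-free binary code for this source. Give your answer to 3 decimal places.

2.814 bits/symbol

Repeatedly combine the two least-probable nodes; the expected code length is the sum of the merged weights.
merge 2/59 + 3/59 → 5/59
merge 4/59 + 5/59 → 9/59
merge 6/59 + 9/59 → 15/59
merge 9/59 + 10/59 → 19/59
merge 10/59 + 15/59 → 25/59
merge 15/59 + 19/59 → 34/59
merge 25/59 + 34/59 → 1
L = 5/59 + 9/59 + 15/59 + 19/59 + 25/59 + 34/59 + 1 = 166/59 ≈ 2.814 bits/symbol.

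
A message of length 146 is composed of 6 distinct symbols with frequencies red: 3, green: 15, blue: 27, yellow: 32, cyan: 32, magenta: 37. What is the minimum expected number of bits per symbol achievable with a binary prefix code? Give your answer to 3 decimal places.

2.432 bits/symbol

Probabilities are the counts divided by 146.
Repeatedly combine the two least-probable nodes; the expected code length is the sum of the merged weights.
merge 3/146 + 15/146 → 9/73
merge 9/73 + 27/146 → 45/146
merge 16/73 + 16/73 → 32/73
merge 37/146 + 45/146 → 41/73
merge 32/73 + 41/73 → 1
L = 9/73 + 45/146 + 32/73 + 41/73 + 1 = 355/146 ≈ 2.432 bits/symbol.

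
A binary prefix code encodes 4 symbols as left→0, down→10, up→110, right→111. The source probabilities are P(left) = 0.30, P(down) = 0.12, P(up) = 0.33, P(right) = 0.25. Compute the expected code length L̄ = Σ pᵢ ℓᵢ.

2.28 bits/symbol

L̄ = Σ pᵢ·ℓᵢ = 0.30·1 + 0.12·2 + 0.33·3 + 0.25·3 = 2.28 bits/symbol.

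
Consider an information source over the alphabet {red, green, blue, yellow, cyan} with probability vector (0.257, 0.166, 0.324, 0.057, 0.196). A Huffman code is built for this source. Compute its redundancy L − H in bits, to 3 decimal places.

Entropy H = −Σ p log₂ p ≈ 2.1570 bits.
Huffman merges: 57/1000+83/500→223/1000; 49/250+223/1000→419/1000; 257/1000+81/250→581/1000; 419/1000+581/1000→1. L = 2223/1000 ≈ 2.2230.
L − H = 2.2230 − 2.1570 = 0.066 bits.

0.066 bits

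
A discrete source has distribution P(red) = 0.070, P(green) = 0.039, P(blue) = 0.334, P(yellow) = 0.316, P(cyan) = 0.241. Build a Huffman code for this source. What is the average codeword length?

2.109 bits/symbol

Repeatedly combine the two least-probable nodes; the expected code length is the sum of the merged weights.
merge 39/1000 + 7/100 → 109/1000
merge 109/1000 + 241/1000 → 7/20
merge 79/250 + 167/500 → 13/20
merge 7/20 + 13/20 → 1
L = 109/1000 + 7/20 + 13/20 + 1 = 2109/1000 = 2.109 bits/symbol.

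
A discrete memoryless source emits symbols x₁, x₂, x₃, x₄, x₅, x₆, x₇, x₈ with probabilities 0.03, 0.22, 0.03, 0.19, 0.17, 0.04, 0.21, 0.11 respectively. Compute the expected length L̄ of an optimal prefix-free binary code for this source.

Repeatedly combine the two least-probable nodes; the expected code length is the sum of the merged weights.
merge 3/100 + 3/100 → 3/50
merge 1/25 + 3/50 → 1/10
merge 1/10 + 11/100 → 21/100
merge 17/100 + 19/100 → 9/25
merge 21/100 + 21/100 → 21/50
merge 11/50 + 9/25 → 29/50
merge 21/50 + 29/50 → 1
L = 3/50 + 1/10 + 21/100 + 9/25 + 21/50 + 29/50 + 1 = 273/100 = 2.73 bits/symbol.

2.73 bits/symbol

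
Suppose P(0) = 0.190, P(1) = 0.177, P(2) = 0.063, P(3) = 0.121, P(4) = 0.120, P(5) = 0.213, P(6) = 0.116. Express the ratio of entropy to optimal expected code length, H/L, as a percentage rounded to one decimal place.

Entropy H = −Σ p log₂ p ≈ 2.7201 bits.
Huffman merges: 63/1000+29/250→179/1000; 3/25+121/1000→241/1000; 177/1000+179/1000→89/250; 19/100+213/1000→403/1000; 241/1000+89/250→597/1000; 403/1000+597/1000→1. L = 347/125 ≈ 2.7760.
Efficiency = H/L = 2.7201/2.7760 = 98.0%.

98.0%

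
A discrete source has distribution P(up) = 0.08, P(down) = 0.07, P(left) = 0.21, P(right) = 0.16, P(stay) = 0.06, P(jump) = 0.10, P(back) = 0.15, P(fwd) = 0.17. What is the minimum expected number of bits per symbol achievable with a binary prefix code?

2.92 bits/symbol

Repeatedly combine the two least-probable nodes; the expected code length is the sum of the merged weights.
merge 3/50 + 7/100 → 13/100
merge 2/25 + 1/10 → 9/50
merge 13/100 + 3/20 → 7/25
merge 4/25 + 17/100 → 33/100
merge 9/50 + 21/100 → 39/100
merge 7/25 + 33/100 → 61/100
merge 39/100 + 61/100 → 1
L = 13/100 + 9/50 + 7/25 + 33/100 + 39/100 + 61/100 + 1 = 73/25 = 2.92 bits/symbol.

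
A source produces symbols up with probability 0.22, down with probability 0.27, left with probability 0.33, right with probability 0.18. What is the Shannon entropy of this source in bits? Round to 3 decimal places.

1.964 bits

H = −Σ pᵢ log₂ pᵢ.
−0.22·log₂(0.22) = 0.4806
−0.27·log₂(0.27) = 0.5100
−0.33·log₂(0.33) = 0.5278
−0.18·log₂(0.18) = 0.4453
Sum ≈ 1.9637 → 1.964 bits.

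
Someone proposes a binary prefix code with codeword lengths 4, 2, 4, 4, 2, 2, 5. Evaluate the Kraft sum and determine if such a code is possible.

0.96875; yes

With common denominator 2^5 = 32: Σ 2^(−ℓᵢ) = 2/32 + 8/32 + 2/32 + 2/32 + 8/32 + 8/32 + 1/32 = 31/32 = 0.96875.
Kraft's inequality requires Σ ≤ 1; here Σ = 0.96875 ≤ 1, so such a prefix code exists.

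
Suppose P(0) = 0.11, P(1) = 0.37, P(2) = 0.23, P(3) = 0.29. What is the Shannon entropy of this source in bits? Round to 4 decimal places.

1.8866 bits

H = −Σ pᵢ log₂ pᵢ.
−0.11·log₂(0.11) = 0.3503
−0.37·log₂(0.37) = 0.5307
−0.23·log₂(0.23) = 0.4877
−0.29·log₂(0.29) = 0.5179
Sum ≈ 1.8866 → 1.8866 bits.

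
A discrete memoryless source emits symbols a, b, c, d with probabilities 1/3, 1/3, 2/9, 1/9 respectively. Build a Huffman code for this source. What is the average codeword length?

2 bits/symbol

Repeatedly combine the two least-probable nodes; the expected code length is the sum of the merged weights.
merge 1/9 + 2/9 → 1/3
merge 1/3 + 1/3 → 2/3
merge 1/3 + 2/3 → 1
L = 1/3 + 2/3 + 1 = 2 bits/symbol.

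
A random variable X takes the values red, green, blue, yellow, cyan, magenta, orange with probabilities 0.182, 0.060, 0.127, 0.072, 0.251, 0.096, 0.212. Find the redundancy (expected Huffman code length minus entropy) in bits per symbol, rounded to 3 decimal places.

Entropy H = −Σ p log₂ p ≈ 2.6418 bits.
Huffman merges: 3/50+9/125→33/250; 12/125+127/1000→223/1000; 33/250+91/500→157/500; 53/250+223/1000→87/200; 251/1000+157/500→113/200; 87/200+113/200→1. L = 2669/1000 ≈ 2.6690.
L − H = 2.6690 − 2.6418 = 0.027 bits.

0.027 bits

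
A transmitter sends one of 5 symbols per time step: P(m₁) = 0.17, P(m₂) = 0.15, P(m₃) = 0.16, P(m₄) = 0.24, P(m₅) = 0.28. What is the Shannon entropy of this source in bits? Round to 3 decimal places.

2.277 bits

H = −Σ pᵢ log₂ pᵢ.
−0.17·log₂(0.17) = 0.4346
−0.15·log₂(0.15) = 0.4105
−0.16·log₂(0.16) = 0.4230
−0.24·log₂(0.24) = 0.4941
−0.28·log₂(0.28) = 0.5142
Sum ≈ 2.2765 → 2.277 bits.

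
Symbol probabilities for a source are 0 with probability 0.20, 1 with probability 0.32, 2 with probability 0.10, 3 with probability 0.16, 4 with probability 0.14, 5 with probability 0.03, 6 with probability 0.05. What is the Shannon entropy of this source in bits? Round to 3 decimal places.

2.511 bits

H = −Σ pᵢ log₂ pᵢ.
−0.20·log₂(0.20) = 0.4644
−0.32·log₂(0.32) = 0.5260
−0.10·log₂(0.10) = 0.3322
−0.16·log₂(0.16) = 0.4230
−0.14·log₂(0.14) = 0.3971
−0.03·log₂(0.03) = 0.1518
−0.05·log₂(0.05) = 0.2161
Sum ≈ 2.5106 → 2.511 bits.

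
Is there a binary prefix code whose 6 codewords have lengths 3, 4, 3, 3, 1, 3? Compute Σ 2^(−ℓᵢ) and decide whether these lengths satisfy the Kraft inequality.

With common denominator 2^4 = 16: Σ 2^(−ℓᵢ) = 2/16 + 1/16 + 2/16 + 2/16 + 8/16 + 2/16 = 17/16 = 1.0625.
Kraft's inequality requires Σ ≤ 1; here Σ = 1.0625 > 1, so no such prefix code exists.

1.0625; no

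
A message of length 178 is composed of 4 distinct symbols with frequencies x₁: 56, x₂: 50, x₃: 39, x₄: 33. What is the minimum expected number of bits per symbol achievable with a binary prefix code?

Probabilities are the counts divided by 178.
Repeatedly combine the two least-probable nodes; the expected code length is the sum of the merged weights.
merge 33/178 + 39/178 → 36/89
merge 25/89 + 28/89 → 53/89
merge 36/89 + 53/89 → 1
L = 36/89 + 53/89 + 1 = 2 bits/symbol.

2 bits/symbol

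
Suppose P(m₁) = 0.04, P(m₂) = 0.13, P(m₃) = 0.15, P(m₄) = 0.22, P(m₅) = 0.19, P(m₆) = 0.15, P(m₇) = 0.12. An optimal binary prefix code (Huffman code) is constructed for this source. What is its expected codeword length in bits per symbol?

2.75 bits/symbol

Repeatedly combine the two least-probable nodes; the expected code length is the sum of the merged weights.
merge 1/25 + 3/25 → 4/25
merge 13/100 + 3/20 → 7/25
merge 3/20 + 4/25 → 31/100
merge 19/100 + 11/50 → 41/100
merge 7/25 + 31/100 → 59/100
merge 41/100 + 59/100 → 1
L = 4/25 + 7/25 + 31/100 + 41/100 + 59/100 + 1 = 11/4 = 2.75 bits/symbol.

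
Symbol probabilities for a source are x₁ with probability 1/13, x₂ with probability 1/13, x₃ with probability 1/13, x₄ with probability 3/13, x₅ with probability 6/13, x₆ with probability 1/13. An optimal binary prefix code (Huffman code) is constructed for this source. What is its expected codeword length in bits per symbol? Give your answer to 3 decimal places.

Repeatedly combine the two least-probable nodes; the expected code length is the sum of the merged weights.
merge 1/13 + 1/13 → 2/13
merge 1/13 + 1/13 → 2/13
merge 2/13 + 2/13 → 4/13
merge 3/13 + 4/13 → 7/13
merge 6/13 + 7/13 → 1
L = 2/13 + 2/13 + 4/13 + 7/13 + 1 = 28/13 ≈ 2.154 bits/symbol.

2.154 bits/symbol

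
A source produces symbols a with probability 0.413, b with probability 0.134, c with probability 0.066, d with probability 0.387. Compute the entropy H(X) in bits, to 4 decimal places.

H = −Σ pᵢ log₂ pᵢ.
−0.413·log₂(0.413) = 0.5269
−0.134·log₂(0.134) = 0.3886
−0.066·log₂(0.066) = 0.2588
−0.387·log₂(0.387) = 0.5300
Sum ≈ 1.7043 → 1.7043 bits.

1.7043 bits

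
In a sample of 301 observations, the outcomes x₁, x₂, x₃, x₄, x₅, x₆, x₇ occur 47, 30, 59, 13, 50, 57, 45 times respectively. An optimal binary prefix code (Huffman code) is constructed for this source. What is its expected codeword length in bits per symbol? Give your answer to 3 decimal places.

2.757 bits/symbol

Probabilities are the counts divided by 301.
Repeatedly combine the two least-probable nodes; the expected code length is the sum of the merged weights.
merge 13/301 + 30/301 → 1/7
merge 1/7 + 45/301 → 88/301
merge 47/301 + 50/301 → 97/301
merge 57/301 + 59/301 → 116/301
merge 88/301 + 97/301 → 185/301
merge 116/301 + 185/301 → 1
L = 1/7 + 88/301 + 97/301 + 116/301 + 185/301 + 1 = 830/301 ≈ 2.757 bits/symbol.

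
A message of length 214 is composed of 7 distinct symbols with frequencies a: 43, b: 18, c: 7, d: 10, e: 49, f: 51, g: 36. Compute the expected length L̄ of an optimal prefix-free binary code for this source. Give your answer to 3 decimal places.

2.575 bits/symbol

Probabilities are the counts divided by 214.
Repeatedly combine the two least-probable nodes; the expected code length is the sum of the merged weights.
merge 7/214 + 5/107 → 17/214
merge 17/214 + 9/107 → 35/214
merge 35/214 + 18/107 → 71/214
merge 43/214 + 49/214 → 46/107
merge 51/214 + 71/214 → 61/107
merge 46/107 + 61/107 → 1
L = 17/214 + 35/214 + 71/214 + 46/107 + 61/107 + 1 = 551/214 ≈ 2.575 bits/symbol.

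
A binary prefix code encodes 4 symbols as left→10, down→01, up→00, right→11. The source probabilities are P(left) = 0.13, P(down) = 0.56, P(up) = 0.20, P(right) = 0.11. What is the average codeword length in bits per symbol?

L̄ = Σ pᵢ·ℓᵢ = 0.13·2 + 0.56·2 + 0.20·2 + 0.11·2 = 2 bits/symbol.

2 bits/symbol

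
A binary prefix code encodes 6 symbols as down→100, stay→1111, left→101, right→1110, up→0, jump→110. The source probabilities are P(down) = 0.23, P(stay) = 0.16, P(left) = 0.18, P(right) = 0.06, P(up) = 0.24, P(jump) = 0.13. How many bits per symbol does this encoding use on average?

L̄ = Σ pᵢ·ℓᵢ = 0.23·3 + 0.16·4 + 0.18·3 + 0.06·4 + 0.24·1 + 0.13·3 = 2.74 bits/symbol.

2.74 bits/symbol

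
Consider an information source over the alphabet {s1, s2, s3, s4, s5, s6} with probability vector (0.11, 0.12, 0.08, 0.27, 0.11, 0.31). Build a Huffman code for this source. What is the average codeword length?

Repeatedly combine the two least-probable nodes; the expected code length is the sum of the merged weights.
merge 2/25 + 11/100 → 19/100
merge 11/100 + 3/25 → 23/100
merge 19/100 + 23/100 → 21/50
merge 27/100 + 31/100 → 29/50
merge 21/50 + 29/50 → 1
L = 19/100 + 23/100 + 21/50 + 29/50 + 1 = 121/50 = 2.42 bits/symbol.

2.42 bits/symbol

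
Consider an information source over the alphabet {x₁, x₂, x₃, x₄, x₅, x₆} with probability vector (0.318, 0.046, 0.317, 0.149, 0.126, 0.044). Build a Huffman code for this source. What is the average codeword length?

Repeatedly combine the two least-probable nodes; the expected code length is the sum of the merged weights.
merge 11/250 + 23/500 → 9/100
merge 9/100 + 63/500 → 27/125
merge 149/1000 + 27/125 → 73/200
merge 317/1000 + 159/500 → 127/200
merge 73/200 + 127/200 → 1
L = 9/100 + 27/125 + 73/200 + 127/200 + 1 = 1153/500 = 2.306 bits/symbol.

2.306 bits/symbol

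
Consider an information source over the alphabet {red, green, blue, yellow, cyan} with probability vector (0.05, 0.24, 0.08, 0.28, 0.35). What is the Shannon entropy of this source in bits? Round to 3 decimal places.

H = −Σ pᵢ log₂ pᵢ.
−0.05·log₂(0.05) = 0.2161
−0.24·log₂(0.24) = 0.4941
−0.08·log₂(0.08) = 0.2915
−0.28·log₂(0.28) = 0.5142
−0.35·log₂(0.35) = 0.5301
Sum ≈ 2.0461 → 2.046 bits.

2.046 bits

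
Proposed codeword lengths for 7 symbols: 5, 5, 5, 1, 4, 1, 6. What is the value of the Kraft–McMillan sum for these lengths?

With common denominator 2^6 = 64: Σ 2^(−ℓᵢ) = 2/64 + 2/64 + 2/64 + 32/64 + 4/64 + 32/64 + 1/64 = 75/64 = 1.171875.

1.171875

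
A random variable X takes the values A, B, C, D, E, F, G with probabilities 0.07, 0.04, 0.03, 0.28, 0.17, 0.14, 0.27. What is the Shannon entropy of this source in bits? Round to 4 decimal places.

2.4620 bits

H = −Σ pᵢ log₂ pᵢ.
−0.07·log₂(0.07) = 0.2686
−0.04·log₂(0.04) = 0.1858
−0.03·log₂(0.03) = 0.1518
−0.28·log₂(0.28) = 0.5142
−0.17·log₂(0.17) = 0.4346
−0.14·log₂(0.14) = 0.3971
−0.27·log₂(0.27) = 0.5100
Sum ≈ 2.4620 → 2.4620 bits.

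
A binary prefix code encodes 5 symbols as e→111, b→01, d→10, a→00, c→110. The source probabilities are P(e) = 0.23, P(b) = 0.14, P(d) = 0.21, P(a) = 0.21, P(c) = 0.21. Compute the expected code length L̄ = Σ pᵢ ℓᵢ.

2.44 bits/symbol

L̄ = Σ pᵢ·ℓᵢ = 0.23·3 + 0.14·2 + 0.21·2 + 0.21·2 + 0.21·3 = 2.44 bits/symbol.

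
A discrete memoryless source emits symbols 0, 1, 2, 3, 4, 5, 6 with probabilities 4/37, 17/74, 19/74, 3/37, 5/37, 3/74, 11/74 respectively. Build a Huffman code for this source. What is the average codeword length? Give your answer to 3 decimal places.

Repeatedly combine the two least-probable nodes; the expected code length is the sum of the merged weights.
merge 3/74 + 3/37 → 9/74
merge 4/37 + 9/74 → 17/74
merge 5/37 + 11/74 → 21/74
merge 17/74 + 17/74 → 17/37
merge 19/74 + 21/74 → 20/37
merge 17/37 + 20/37 → 1
L = 9/74 + 17/74 + 21/74 + 17/37 + 20/37 + 1 = 195/74 ≈ 2.635 bits/symbol.

2.635 bits/symbol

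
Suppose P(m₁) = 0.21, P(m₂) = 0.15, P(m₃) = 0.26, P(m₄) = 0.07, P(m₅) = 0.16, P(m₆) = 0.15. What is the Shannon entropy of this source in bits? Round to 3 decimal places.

2.491 bits

H = −Σ pᵢ log₂ pᵢ.
−0.21·log₂(0.21) = 0.4728
−0.15·log₂(0.15) = 0.4105
−0.26·log₂(0.26) = 0.5053
−0.07·log₂(0.07) = 0.2686
−0.16·log₂(0.16) = 0.4230
−0.15·log₂(0.15) = 0.4105
Sum ≈ 2.4908 → 2.491 bits.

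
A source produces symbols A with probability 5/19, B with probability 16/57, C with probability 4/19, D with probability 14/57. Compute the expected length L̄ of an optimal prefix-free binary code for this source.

Repeatedly combine the two least-probable nodes; the expected code length is the sum of the merged weights.
merge 4/19 + 14/57 → 26/57
merge 5/19 + 16/57 → 31/57
merge 26/57 + 31/57 → 1
L = 26/57 + 31/57 + 1 = 2 bits/symbol.

2 bits/symbol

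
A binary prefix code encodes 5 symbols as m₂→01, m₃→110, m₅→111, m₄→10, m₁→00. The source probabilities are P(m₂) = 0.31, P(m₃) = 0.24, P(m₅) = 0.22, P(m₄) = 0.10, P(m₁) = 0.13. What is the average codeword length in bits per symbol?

2.46 bits/symbol

L̄ = Σ pᵢ·ℓᵢ = 0.31·2 + 0.24·3 + 0.22·3 + 0.10·2 + 0.13·2 = 2.46 bits/symbol.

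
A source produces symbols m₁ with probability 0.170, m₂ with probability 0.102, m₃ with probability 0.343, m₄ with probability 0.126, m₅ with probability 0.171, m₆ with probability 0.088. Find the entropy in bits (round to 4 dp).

H = −Σ pᵢ log₂ pᵢ.
−0.170·log₂(0.170) = 0.4346
−0.102·log₂(0.102) = 0.3359
−0.343·log₂(0.343) = 0.5295
−0.126·log₂(0.126) = 0.3766
−0.171·log₂(0.171) = 0.4357
−0.088·log₂(0.088) = 0.3086
Sum ≈ 2.4208 → 2.4208 bits.

2.4208 bits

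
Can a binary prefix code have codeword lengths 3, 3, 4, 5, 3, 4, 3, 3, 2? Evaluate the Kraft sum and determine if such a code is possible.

1.03125; no

With common denominator 2^5 = 32: Σ 2^(−ℓᵢ) = 4/32 + 4/32 + 2/32 + 1/32 + 4/32 + 2/32 + 4/32 + 4/32 + 8/32 = 33/32 = 1.03125.
Kraft's inequality requires Σ ≤ 1; here Σ = 1.03125 > 1, so no such prefix code exists.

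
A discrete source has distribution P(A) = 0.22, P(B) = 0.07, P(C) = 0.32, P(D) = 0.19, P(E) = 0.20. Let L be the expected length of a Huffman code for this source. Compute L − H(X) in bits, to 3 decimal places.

0.065 bits

Entropy H = −Σ p log₂ p ≈ 2.1948 bits.
Huffman merges: 7/100+19/100→13/50; 1/5+11/50→21/50; 13/50+8/25→29/50; 21/50+29/50→1. L = 113/50 ≈ 2.2600.
L − H = 2.2600 − 2.1948 = 0.065 bits.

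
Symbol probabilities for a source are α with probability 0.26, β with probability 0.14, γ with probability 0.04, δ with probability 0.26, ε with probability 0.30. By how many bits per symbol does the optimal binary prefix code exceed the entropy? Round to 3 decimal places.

0.065 bits

Entropy H = −Σ p log₂ p ≈ 2.1145 bits.
Huffman merges: 1/25+7/50→9/50; 9/50+13/50→11/25; 13/50+3/10→14/25; 11/25+14/25→1. L = 109/50 ≈ 2.1800.
L − H = 2.1800 − 2.1145 = 0.065 bits.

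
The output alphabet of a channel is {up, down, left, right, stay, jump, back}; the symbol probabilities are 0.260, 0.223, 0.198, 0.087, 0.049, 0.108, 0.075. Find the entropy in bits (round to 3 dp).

2.597 bits

H = −Σ pᵢ log₂ pᵢ.
−0.260·log₂(0.260) = 0.5053
−0.223·log₂(0.223) = 0.4828
−0.198·log₂(0.198) = 0.4626
−0.087·log₂(0.087) = 0.3065
−0.049·log₂(0.049) = 0.2132
−0.108·log₂(0.108) = 0.3468
−0.075·log₂(0.075) = 0.2803
Sum ≈ 2.5974 → 2.597 bits.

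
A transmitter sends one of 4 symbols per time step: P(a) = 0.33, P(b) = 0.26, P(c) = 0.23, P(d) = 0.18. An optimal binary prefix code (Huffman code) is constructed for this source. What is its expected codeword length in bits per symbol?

2 bits/symbol

Repeatedly combine the two least-probable nodes; the expected code length is the sum of the merged weights.
merge 9/50 + 23/100 → 41/100
merge 13/50 + 33/100 → 59/100
merge 41/100 + 59/100 → 1
L = 41/100 + 59/100 + 1 = 2 bits/symbol.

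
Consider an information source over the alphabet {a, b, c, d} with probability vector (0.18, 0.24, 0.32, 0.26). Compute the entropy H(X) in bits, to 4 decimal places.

H = −Σ pᵢ log₂ pᵢ.
−0.18·log₂(0.18) = 0.4453
−0.24·log₂(0.24) = 0.4941
−0.32·log₂(0.32) = 0.5260
−0.26·log₂(0.26) = 0.5053
Sum ≈ 1.9708 → 1.9708 bits.

1.9708 bits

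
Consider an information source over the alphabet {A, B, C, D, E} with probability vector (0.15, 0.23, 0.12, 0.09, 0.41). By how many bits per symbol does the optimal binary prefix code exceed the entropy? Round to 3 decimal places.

0.055 bits

Entropy H = −Σ p log₂ p ≈ 2.1053 bits.
Huffman merges: 9/100+3/25→21/100; 3/20+21/100→9/25; 23/100+9/25→59/100; 41/100+59/100→1. L = 54/25 ≈ 2.1600.
L − H = 2.1600 − 2.1053 = 0.055 bits.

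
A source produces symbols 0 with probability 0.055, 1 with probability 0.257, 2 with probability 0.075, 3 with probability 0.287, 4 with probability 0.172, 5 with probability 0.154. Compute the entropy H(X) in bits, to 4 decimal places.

2.3835 bits

H = −Σ pᵢ log₂ pᵢ.
−0.055·log₂(0.055) = 0.2301
−0.257·log₂(0.257) = 0.5038
−0.075·log₂(0.075) = 0.2803
−0.287·log₂(0.287) = 0.5169
−0.172·log₂(0.172) = 0.4368
−0.154·log₂(0.154) = 0.4156
Sum ≈ 2.3835 → 2.3835 bits.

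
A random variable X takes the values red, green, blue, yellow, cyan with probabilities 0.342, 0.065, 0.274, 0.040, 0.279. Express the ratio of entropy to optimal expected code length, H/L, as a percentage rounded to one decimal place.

94.9%

Entropy H = −Σ p log₂ p ≈ 1.9971 bits.
Huffman merges: 1/25+13/200→21/200; 21/200+137/500→379/1000; 279/1000+171/500→621/1000; 379/1000+621/1000→1. L = 421/200 ≈ 2.1050.
Efficiency = H/L = 1.9971/2.1050 = 94.9%.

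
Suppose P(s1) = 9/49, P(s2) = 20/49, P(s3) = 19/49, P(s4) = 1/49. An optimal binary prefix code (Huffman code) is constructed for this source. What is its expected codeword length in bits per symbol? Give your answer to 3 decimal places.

1.796 bits/symbol

Repeatedly combine the two least-probable nodes; the expected code length is the sum of the merged weights.
merge 1/49 + 9/49 → 10/49
merge 10/49 + 19/49 → 29/49
merge 20/49 + 29/49 → 1
L = 10/49 + 29/49 + 1 = 88/49 ≈ 1.796 bits/symbol.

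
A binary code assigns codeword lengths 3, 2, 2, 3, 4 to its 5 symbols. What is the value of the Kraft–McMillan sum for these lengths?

With common denominator 2^4 = 16: Σ 2^(−ℓᵢ) = 2/16 + 4/16 + 4/16 + 2/16 + 1/16 = 13/16 = 0.8125.

0.8125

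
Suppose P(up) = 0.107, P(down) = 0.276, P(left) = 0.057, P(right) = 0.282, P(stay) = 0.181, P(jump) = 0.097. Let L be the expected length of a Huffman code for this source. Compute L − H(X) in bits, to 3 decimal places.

Entropy H = −Σ p log₂ p ≈ 2.3810 bits.
Huffman merges: 57/1000+97/1000→77/500; 107/1000+77/500→261/1000; 181/1000+261/1000→221/500; 69/250+141/500→279/500; 221/500+279/500→1. L = 483/200 ≈ 2.4150.
L − H = 2.4150 − 2.3810 = 0.034 bits.

0.034 bits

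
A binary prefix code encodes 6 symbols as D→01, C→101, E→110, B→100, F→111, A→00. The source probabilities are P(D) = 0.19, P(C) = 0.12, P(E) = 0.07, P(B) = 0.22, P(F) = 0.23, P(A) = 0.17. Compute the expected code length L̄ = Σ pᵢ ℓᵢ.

L̄ = Σ pᵢ·ℓᵢ = 0.19·2 + 0.12·3 + 0.07·3 + 0.22·3 + 0.23·3 + 0.17·2 = 2.64 bits/symbol.

2.64 bits/symbol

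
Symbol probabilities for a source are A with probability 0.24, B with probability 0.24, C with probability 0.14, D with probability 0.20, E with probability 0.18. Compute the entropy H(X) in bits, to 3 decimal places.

H = −Σ pᵢ log₂ pᵢ.
−0.24·log₂(0.24) = 0.4941
−0.24·log₂(0.24) = 0.4941
−0.14·log₂(0.14) = 0.3971
−0.20·log₂(0.20) = 0.4644
−0.18·log₂(0.18) = 0.4453
Sum ≈ 2.2951 → 2.295 bits.

2.295 bits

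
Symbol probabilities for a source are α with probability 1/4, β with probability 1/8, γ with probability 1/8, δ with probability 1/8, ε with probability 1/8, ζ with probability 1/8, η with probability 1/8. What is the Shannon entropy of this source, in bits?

2.75 bits

Each probability is a power of 1/2, so log₂(1/p) is an integer.
H = Σ p·log₂(1/p) = 1/4·2 + 1/8·3 + 1/8·3 + 1/8·3 + 1/8·3 + 1/8·3 + 1/8·3 = 2.75 bits.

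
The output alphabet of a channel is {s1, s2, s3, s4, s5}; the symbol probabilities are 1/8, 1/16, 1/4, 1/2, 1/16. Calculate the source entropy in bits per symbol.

1.875 bits

Each probability is a power of 1/2, so log₂(1/p) is an integer.
H = Σ p·log₂(1/p) = 1/8·3 + 1/16·4 + 1/4·2 + 1/2·1 + 1/16·4 = 1.875 bits.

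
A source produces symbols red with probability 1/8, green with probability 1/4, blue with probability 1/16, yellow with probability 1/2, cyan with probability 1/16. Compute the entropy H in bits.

Each probability is a power of 1/2, so log₂(1/p) is an integer.
H = Σ p·log₂(1/p) = 1/8·3 + 1/4·2 + 1/16·4 + 1/2·1 + 1/16·4 = 1.875 bits.

1.875 bits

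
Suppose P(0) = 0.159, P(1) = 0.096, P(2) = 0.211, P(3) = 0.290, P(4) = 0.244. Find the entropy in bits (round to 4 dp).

2.2345 bits

H = −Σ pᵢ log₂ pᵢ.
−0.159·log₂(0.159) = 0.4218
−0.096·log₂(0.096) = 0.3246
−0.211·log₂(0.211) = 0.4736
−0.290·log₂(0.290) = 0.5179
−0.244·log₂(0.244) = 0.4966
Sum ≈ 2.2345 → 2.2345 bits.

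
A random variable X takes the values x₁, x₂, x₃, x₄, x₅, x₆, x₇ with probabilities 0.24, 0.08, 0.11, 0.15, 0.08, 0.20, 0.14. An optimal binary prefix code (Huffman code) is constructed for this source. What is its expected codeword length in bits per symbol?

2.72 bits/symbol

Repeatedly combine the two least-probable nodes; the expected code length is the sum of the merged weights.
merge 2/25 + 2/25 → 4/25
merge 11/100 + 7/50 → 1/4
merge 3/20 + 4/25 → 31/100
merge 1/5 + 6/25 → 11/25
merge 1/4 + 31/100 → 14/25
merge 11/25 + 14/25 → 1
L = 4/25 + 1/4 + 31/100 + 11/25 + 14/25 + 1 = 68/25 = 2.72 bits/symbol.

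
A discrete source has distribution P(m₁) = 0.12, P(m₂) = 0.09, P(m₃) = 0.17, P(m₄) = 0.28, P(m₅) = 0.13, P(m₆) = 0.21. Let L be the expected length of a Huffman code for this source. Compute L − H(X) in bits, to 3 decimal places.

0.026 bits

Entropy H = −Σ p log₂ p ≈ 2.4840 bits.
Huffman merges: 9/100+3/25→21/100; 13/100+17/100→3/10; 21/100+21/100→21/50; 7/25+3/10→29/50; 21/50+29/50→1. L = 251/100 ≈ 2.5100.
L − H = 2.5100 − 2.4840 = 0.026 bits.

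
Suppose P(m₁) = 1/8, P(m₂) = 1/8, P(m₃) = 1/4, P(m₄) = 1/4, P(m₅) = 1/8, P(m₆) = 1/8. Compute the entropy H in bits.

Each probability is a power of 1/2, so log₂(1/p) is an integer.
H = Σ p·log₂(1/p) = 1/8·3 + 1/8·3 + 1/4·2 + 1/4·2 + 1/8·3 + 1/8·3 = 2.5 bits.

2.5 bits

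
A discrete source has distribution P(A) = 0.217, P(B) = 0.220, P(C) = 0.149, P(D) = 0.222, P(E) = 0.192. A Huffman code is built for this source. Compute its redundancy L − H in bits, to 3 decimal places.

Entropy H = −Σ p log₂ p ≈ 2.3073 bits.
Huffman merges: 149/1000+24/125→341/1000; 217/1000+11/50→437/1000; 111/500+341/1000→563/1000; 437/1000+563/1000→1. L = 2341/1000 ≈ 2.3410.
L − H = 2.3410 − 2.3073 = 0.034 bits.

0.034 bits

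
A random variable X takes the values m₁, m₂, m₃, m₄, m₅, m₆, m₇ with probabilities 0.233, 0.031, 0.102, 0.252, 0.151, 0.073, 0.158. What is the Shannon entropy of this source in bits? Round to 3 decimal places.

2.590 bits

H = −Σ pᵢ log₂ pᵢ.
−0.233·log₂(0.233) = 0.4897
−0.031·log₂(0.031) = 0.1554
−0.102·log₂(0.102) = 0.3359
−0.252·log₂(0.252) = 0.5011
−0.151·log₂(0.151) = 0.4118
−0.073·log₂(0.073) = 0.2756
−0.158·log₂(0.158) = 0.4206
Sum ≈ 2.5901 → 2.590 bits.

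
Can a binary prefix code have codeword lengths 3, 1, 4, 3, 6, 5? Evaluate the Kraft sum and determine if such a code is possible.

With common denominator 2^6 = 64: Σ 2^(−ℓᵢ) = 8/64 + 32/64 + 4/64 + 8/64 + 1/64 + 2/64 = 55/64 = 0.859375.
Kraft's inequality requires Σ ≤ 1; here Σ = 0.859375 ≤ 1, so such a prefix code exists.

0.859375; yes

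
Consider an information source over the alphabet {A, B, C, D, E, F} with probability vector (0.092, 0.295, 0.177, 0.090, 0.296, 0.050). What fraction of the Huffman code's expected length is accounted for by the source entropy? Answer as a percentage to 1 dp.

Entropy H = −Σ p log₂ p ≈ 2.3270 bits.
Huffman merges: 1/20+9/100→7/50; 23/250+7/50→29/125; 177/1000+29/125→409/1000; 59/200+37/125→591/1000; 409/1000+591/1000→1. L = 593/250 ≈ 2.3720.
Efficiency = H/L = 2.3270/2.3720 = 98.1%.

98.1%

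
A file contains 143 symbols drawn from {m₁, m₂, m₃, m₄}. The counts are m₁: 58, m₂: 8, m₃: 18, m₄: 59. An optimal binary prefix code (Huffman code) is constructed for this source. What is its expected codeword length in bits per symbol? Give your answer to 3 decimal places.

1.769 bits/symbol

Probabilities are the counts divided by 143.
Repeatedly combine the two least-probable nodes; the expected code length is the sum of the merged weights.
merge 8/143 + 18/143 → 2/11
merge 2/11 + 58/143 → 84/143
merge 59/143 + 84/143 → 1
L = 2/11 + 84/143 + 1 = 23/13 ≈ 1.769 bits/symbol.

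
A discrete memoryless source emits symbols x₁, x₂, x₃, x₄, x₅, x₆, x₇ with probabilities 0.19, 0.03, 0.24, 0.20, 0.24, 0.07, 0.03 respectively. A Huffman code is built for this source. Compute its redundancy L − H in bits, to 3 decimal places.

Entropy H = −Σ p log₂ p ≈ 2.4800 bits.
Huffman merges: 3/100+3/100→3/50; 3/50+7/100→13/100; 13/100+19/100→8/25; 1/5+6/25→11/25; 6/25+8/25→14/25; 11/25+14/25→1. L = 251/100 ≈ 2.5100.
L − H = 2.5100 − 2.4800 = 0.030 bits.

0.030 bits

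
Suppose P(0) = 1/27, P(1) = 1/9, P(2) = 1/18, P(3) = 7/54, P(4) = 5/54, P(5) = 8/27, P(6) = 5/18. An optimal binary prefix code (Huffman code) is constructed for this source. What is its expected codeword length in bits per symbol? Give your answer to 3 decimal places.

2.519 bits/symbol

Repeatedly combine the two least-probable nodes; the expected code length is the sum of the merged weights.
merge 1/27 + 1/18 → 5/54
merge 5/54 + 5/54 → 5/27
merge 1/9 + 7/54 → 13/54
merge 5/27 + 13/54 → 23/54
merge 5/18 + 8/27 → 31/54
merge 23/54 + 31/54 → 1
L = 5/54 + 5/27 + 13/54 + 23/54 + 31/54 + 1 = 68/27 ≈ 2.519 bits/symbol.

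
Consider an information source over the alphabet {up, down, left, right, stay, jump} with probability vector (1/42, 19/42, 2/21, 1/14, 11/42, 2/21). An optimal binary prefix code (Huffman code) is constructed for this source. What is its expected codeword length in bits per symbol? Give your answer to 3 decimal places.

Repeatedly combine the two least-probable nodes; the expected code length is the sum of the merged weights.
merge 1/42 + 1/14 → 2/21
merge 2/21 + 2/21 → 4/21
merge 2/21 + 4/21 → 2/7
merge 11/42 + 2/7 → 23/42
merge 19/42 + 23/42 → 1
L = 2/21 + 4/21 + 2/7 + 23/42 + 1 = 89/42 ≈ 2.119 bits/symbol.

2.119 bits/symbol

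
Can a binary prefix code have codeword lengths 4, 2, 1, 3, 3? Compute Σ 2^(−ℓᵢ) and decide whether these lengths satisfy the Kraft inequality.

With common denominator 2^4 = 16: Σ 2^(−ℓᵢ) = 1/16 + 4/16 + 8/16 + 2/16 + 2/16 = 17/16 = 1.0625.
Kraft's inequality requires Σ ≤ 1; here Σ = 1.0625 > 1, so no such prefix code exists.

1.0625; no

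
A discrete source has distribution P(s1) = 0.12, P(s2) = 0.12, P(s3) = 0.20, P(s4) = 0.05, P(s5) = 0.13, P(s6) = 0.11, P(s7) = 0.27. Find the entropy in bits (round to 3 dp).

2.658 bits

H = −Σ pᵢ log₂ pᵢ.
−0.12·log₂(0.12) = 0.3671
−0.12·log₂(0.12) = 0.3671
−0.20·log₂(0.20) = 0.4644
−0.05·log₂(0.05) = 0.2161
−0.13·log₂(0.13) = 0.3826
−0.11·log₂(0.11) = 0.3503
−0.27·log₂(0.27) = 0.5100
Sum ≈ 2.6576 → 2.658 bits.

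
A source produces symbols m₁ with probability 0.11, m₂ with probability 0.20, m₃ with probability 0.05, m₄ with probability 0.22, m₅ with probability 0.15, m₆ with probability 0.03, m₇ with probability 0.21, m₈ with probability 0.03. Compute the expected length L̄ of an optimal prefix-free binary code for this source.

Repeatedly combine the two least-probable nodes; the expected code length is the sum of the merged weights.
merge 3/100 + 3/100 → 3/50
merge 1/20 + 3/50 → 11/100
merge 11/100 + 11/100 → 11/50
merge 3/20 + 1/5 → 7/20
merge 21/100 + 11/50 → 43/100
merge 11/50 + 7/20 → 57/100
merge 43/100 + 57/100 → 1
L = 3/50 + 11/100 + 11/50 + 7/20 + 43/100 + 57/100 + 1 = 137/50 = 2.74 bits/symbol.

2.74 bits/symbol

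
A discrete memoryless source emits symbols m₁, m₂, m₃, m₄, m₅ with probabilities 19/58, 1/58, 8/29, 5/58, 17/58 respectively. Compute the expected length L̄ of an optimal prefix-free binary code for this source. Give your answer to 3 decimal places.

Repeatedly combine the two least-probable nodes; the expected code length is the sum of the merged weights.
merge 1/58 + 5/58 → 3/29
merge 3/29 + 8/29 → 11/29
merge 17/58 + 19/58 → 18/29
merge 11/29 + 18/29 → 1
L = 3/29 + 11/29 + 18/29 + 1 = 61/29 ≈ 2.103 bits/symbol.

2.103 bits/symbol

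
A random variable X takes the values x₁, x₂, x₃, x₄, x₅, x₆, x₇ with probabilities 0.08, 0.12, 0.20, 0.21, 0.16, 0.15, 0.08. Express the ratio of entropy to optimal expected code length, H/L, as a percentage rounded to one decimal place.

Entropy H = −Σ p log₂ p ≈ 2.7209 bits.
Huffman merges: 2/25+2/25→4/25; 3/25+3/20→27/100; 4/25+4/25→8/25; 1/5+21/100→41/100; 27/100+8/25→59/100; 41/100+59/100→1. L = 11/4 ≈ 2.7500.
Efficiency = H/L = 2.7209/2.7500 = 98.9%.

98.9%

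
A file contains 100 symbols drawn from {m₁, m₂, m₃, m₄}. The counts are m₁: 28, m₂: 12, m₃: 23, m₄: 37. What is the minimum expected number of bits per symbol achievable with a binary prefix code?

1.98 bits/symbol

Probabilities are the counts divided by 100.
Repeatedly combine the two least-probable nodes; the expected code length is the sum of the merged weights.
merge 3/25 + 23/100 → 7/20
merge 7/25 + 7/20 → 63/100
merge 37/100 + 63/100 → 1
L = 7/20 + 63/100 + 1 = 99/50 = 1.98 bits/symbol.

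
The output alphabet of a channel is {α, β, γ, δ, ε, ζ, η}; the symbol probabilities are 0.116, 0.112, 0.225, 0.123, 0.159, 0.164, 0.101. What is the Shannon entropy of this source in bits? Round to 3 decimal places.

H = −Σ pᵢ log₂ pᵢ.
−0.116·log₂(0.116) = 0.3605
−0.112·log₂(0.112) = 0.3537
−0.225·log₂(0.225) = 0.4842
−0.123·log₂(0.123) = 0.3719
−0.159·log₂(0.159) = 0.4218
−0.164·log₂(0.164) = 0.4278
−0.101·log₂(0.101) = 0.3341
Sum ≈ 2.7539 → 2.754 bits.

2.754 bits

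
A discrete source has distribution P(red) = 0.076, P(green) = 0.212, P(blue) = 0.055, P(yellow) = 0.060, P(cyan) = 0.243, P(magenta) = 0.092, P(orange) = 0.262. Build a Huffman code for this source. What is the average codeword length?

2.566 bits/symbol

Repeatedly combine the two least-probable nodes; the expected code length is the sum of the merged weights.
merge 11/200 + 3/50 → 23/200
merge 19/250 + 23/250 → 21/125
merge 23/200 + 21/125 → 283/1000
merge 53/250 + 243/1000 → 91/200
merge 131/500 + 283/1000 → 109/200
merge 91/200 + 109/200 → 1
L = 23/200 + 21/125 + 283/1000 + 91/200 + 109/200 + 1 = 1283/500 = 2.566 bits/symbol.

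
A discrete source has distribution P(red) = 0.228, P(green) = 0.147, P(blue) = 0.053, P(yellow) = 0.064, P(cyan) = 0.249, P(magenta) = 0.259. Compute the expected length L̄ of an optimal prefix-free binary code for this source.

Repeatedly combine the two least-probable nodes; the expected code length is the sum of the merged weights.
merge 53/1000 + 8/125 → 117/1000
merge 117/1000 + 147/1000 → 33/125
merge 57/250 + 249/1000 → 477/1000
merge 259/1000 + 33/125 → 523/1000
merge 477/1000 + 523/1000 → 1
L = 117/1000 + 33/125 + 477/1000 + 523/1000 + 1 = 2381/1000 = 2.381 bits/symbol.

2.381 bits/symbol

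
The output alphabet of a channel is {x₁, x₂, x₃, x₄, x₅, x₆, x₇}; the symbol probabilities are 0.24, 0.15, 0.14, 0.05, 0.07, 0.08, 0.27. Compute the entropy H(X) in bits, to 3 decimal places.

2.588 bits

H = −Σ pᵢ log₂ pᵢ.
−0.24·log₂(0.24) = 0.4941
−0.15·log₂(0.15) = 0.4105
−0.14·log₂(0.14) = 0.3971
−0.05·log₂(0.05) = 0.2161
−0.07·log₂(0.07) = 0.2686
−0.08·log₂(0.08) = 0.2915
−0.27·log₂(0.27) = 0.5100
Sum ≈ 2.5880 → 2.588 bits.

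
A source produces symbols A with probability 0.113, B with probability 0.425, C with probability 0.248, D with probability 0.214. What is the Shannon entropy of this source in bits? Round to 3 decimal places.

H = −Σ pᵢ log₂ pᵢ.
−0.113·log₂(0.113) = 0.3555
−0.425·log₂(0.425) = 0.5246
−0.248·log₂(0.248) = 0.4989
−0.214·log₂(0.214) = 0.4760
Sum ≈ 1.8550 → 1.855 bits.

1.855 bits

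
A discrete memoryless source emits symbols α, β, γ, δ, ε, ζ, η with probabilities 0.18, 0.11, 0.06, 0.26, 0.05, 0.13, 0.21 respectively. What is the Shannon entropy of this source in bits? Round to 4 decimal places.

2.6160 bits

H = −Σ pᵢ log₂ pᵢ.
−0.18·log₂(0.18) = 0.4453
−0.11·log₂(0.11) = 0.3503
−0.06·log₂(0.06) = 0.2435
−0.26·log₂(0.26) = 0.5053
−0.05·log₂(0.05) = 0.2161
−0.13·log₂(0.13) = 0.3826
−0.21·log₂(0.21) = 0.4728
Sum ≈ 2.6160 → 2.6160 bits.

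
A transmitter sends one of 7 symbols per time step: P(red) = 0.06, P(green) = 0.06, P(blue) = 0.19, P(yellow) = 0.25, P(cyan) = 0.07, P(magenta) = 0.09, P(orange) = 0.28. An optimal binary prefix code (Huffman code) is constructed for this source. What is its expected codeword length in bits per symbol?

2.56 bits/symbol

Repeatedly combine the two least-probable nodes; the expected code length is the sum of the merged weights.
merge 3/50 + 3/50 → 3/25
merge 7/100 + 9/100 → 4/25
merge 3/25 + 4/25 → 7/25
merge 19/100 + 1/4 → 11/25
merge 7/25 + 7/25 → 14/25
merge 11/25 + 14/25 → 1
L = 3/25 + 4/25 + 7/25 + 11/25 + 14/25 + 1 = 64/25 = 2.56 bits/symbol.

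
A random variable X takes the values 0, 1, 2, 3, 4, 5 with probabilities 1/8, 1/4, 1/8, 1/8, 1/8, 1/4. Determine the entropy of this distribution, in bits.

Each probability is a power of 1/2, so log₂(1/p) is an integer.
H = Σ p·log₂(1/p) = 1/8·3 + 1/4·2 + 1/8·3 + 1/8·3 + 1/8·3 + 1/4·2 = 2.5 bits.

2.5 bits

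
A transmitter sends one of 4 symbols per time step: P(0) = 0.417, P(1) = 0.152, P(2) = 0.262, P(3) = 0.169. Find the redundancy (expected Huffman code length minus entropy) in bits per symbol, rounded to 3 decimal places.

Entropy H = −Σ p log₂ p ≈ 1.8791 bits.
Huffman merges: 19/125+169/1000→321/1000; 131/500+321/1000→583/1000; 417/1000+583/1000→1. L = 238/125 ≈ 1.9040.
L − H = 1.9040 − 1.8791 = 0.025 bits.

0.025 bits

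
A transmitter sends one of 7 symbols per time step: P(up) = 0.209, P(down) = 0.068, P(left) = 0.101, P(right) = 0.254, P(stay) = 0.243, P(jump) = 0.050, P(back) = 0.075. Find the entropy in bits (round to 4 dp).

2.5643 bits

H = −Σ pᵢ log₂ pᵢ.
−0.209·log₂(0.209) = 0.4720
−0.068·log₂(0.068) = 0.2637
−0.101·log₂(0.101) = 0.3341
−0.254·log₂(0.254) = 0.5022
−0.243·log₂(0.243) = 0.4960
−0.050·log₂(0.050) = 0.2161
−0.075·log₂(0.075) = 0.2803
Sum ≈ 2.5643 → 2.5643 bits.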